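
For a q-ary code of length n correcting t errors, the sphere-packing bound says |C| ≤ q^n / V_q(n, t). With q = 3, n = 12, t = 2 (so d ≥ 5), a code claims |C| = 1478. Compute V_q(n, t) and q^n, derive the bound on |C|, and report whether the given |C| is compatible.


V_q(n, t) = 289, q^n = 531441, Hamming bound = 1838, |C| = 1478 ≤ bound (satisfied).

Step 1: Compute V_q(n, t) = Σ_{j=0}^2 C(n, j) (q−1)^j.
  j = 0: C(12,0)·(2)^0 = 1·1 = 1.
  j = 1: C(12,1)·(2)^1 = 12·2 = 24.
  j = 2: C(12,2)·(2)^2 = 66·4 = 264.
  V_q(n, t) = 1 + 24 + 264 = 289.
Step 2: q^n = 3^12 = 531441.
Step 3: Hamming bound ⌊q^n / V_q(n,t)⌋ = ⌊531441/289⌋ = 1838.
Step 4: Compare |C| = 1478 to 1838: satisfied.
The claimed |C| lies below the Hamming bound.


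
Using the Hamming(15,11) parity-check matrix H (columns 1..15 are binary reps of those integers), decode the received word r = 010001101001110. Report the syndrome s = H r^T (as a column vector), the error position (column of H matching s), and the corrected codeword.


s = (0, 1, 0, 1)^T, error position = 5, corrected codeword c = 010011101001110

Compute s = H r^T mod 2 one row at a time:
  s_1 = 0 + 1 + 0 + 0 + 1 + 1 + 1 + 0 = 4 ≡ 0 (mod 2).
  s_2 = 0 + 0 + 1 + 1 + 1 + 1 + 1 + 0 = 5 ≡ 1 (mod 2).
  s_3 = 1 + 0 + 1 + 1 + 0 + 0 + 1 + 0 = 4 ≡ 0 (mod 2).
  s_4 = 0 + 0 + 0 + 1 + 1 + 0 + 1 + 0 = 3 ≡ 1 (mod 2).
s = (0, 1, 0, 1)^T — this equals column 5 of H (binary 0101), so error is at position 5.
Correct: flip bit 5 of r = 010001101001110 to get c = 010011101001110.


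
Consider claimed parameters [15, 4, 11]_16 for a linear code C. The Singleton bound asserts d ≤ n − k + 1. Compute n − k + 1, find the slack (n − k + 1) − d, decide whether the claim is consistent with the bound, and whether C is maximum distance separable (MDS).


Singleton RHS = n − k + 1 = 12, slack = 1, bound satisfied, not MDS.

Singleton bound: d ≤ n − k + 1.
Here n = 15, k = 4, so n − k + 1 = 12.
Given d = 11, check d ≤ 12: YES.
Slack = (n − k + 1) − d = 1.
The code is NOT MDS (slack = 1 > 0).
Description: the claimed parameters are [15, 4, 11]_16; such a code would be non-MDS.


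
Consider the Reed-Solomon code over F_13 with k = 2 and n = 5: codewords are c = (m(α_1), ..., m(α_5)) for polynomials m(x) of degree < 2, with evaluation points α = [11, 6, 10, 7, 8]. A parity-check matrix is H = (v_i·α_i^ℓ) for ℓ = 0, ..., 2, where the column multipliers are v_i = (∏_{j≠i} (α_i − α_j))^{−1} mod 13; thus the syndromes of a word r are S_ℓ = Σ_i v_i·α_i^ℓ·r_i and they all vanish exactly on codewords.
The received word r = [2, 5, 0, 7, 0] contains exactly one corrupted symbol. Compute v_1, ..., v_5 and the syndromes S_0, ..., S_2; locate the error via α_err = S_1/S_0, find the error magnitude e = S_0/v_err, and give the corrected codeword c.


S = (9, 7, 4), error at position 5, error magnitude e = 4, c = [2, 5, 0, 7, 9].

Step 1: column multipliers v_i = (∏_{j≠i}(α_i − α_j))^{−1} mod 13.
  i = 1 (α = 11): (11−6)(11−10)(11−7)(11−8) = 5·1·4·3 = 60 ≡ 8, so v_1 = 8^{−1} = 5 (mod 13).
  i = 2 (α = 6): (6−11)(6−10)(6−7)(6−8) = (−5)·(−4)·(−1)·(−2) = 40 ≡ 1, so v_2 = 1^{−1} = 1 (mod 13).
  i = 3 (α = 10): (10−11)(10−6)(10−7)(10−8) = (−1)·4·3·2 = −24 ≡ 2, so v_3 = 2^{−1} = 7 (mod 13).
  i = 4 (α = 7): (7−11)(7−6)(7−10)(7−8) = (−4)·1·(−3)·(−1) = −12 ≡ 1, so v_4 = 1^{−1} = 1 (mod 13).
  i = 5 (α = 8): (8−11)(8−6)(8−10)(8−7) = (−3)·2·(−2)·1 = 12 ≡ 12, so v_5 = 12^{−1} = 12 (mod 13).
  v = [5, 1, 7, 1, 12].
Step 2: syndromes of r = [2, 5, 0, 7, 0] (all sums mod 13).
  S_0 = Σ v_i r_i = 5·2 + 1·5 + 7·0 + 1·7 + 12·0 = 22 ≡ 9.
  S_1 = Σ v_i α_i r_i = 5·11·2 + 1·6·5 + 7·10·0 + 1·7·7 + 12·8·0 = 189 ≡ 7.
  α_i^2 mod 13 = [4, 10, 9, 10, 12].
  S_2 = Σ v_i α_i^2 r_i = 5·4·2 + 1·10·5 + 7·9·0 + 1·10·7 + 12·12·0 = 160 ≡ 4.
  S = (9, 7, 4) ≠ 0, so r is not a codeword (an error is present).
Step 3: locate the error. For a single error e at position i, S_ℓ = v_i·e·α_i^ℓ, so α_err = S_1/S_0.
  S_0^{−1} = 9^{−1} = 3 (mod 13), so α_err = 7·3 = 21 ≡ 8 = α_5. Error position i = 5.
  Consistency check: S_2/S_1 = 4·2 = 8 ≡ 8 = α_err ✓ (single-error assumption holds).
Step 4: error magnitude e = S_0/v_5 = S_0·∏_{j≠5}(α_5 − α_j) = 9·12 = 108 ≡ 4 (mod 13).
Step 5: correct position 5: c_5 = r_5 − e = 0 − 4 ≡ 9 (mod 13). Hence c = [2, 5, 0, 7, 9].
  Check: interpolating c through the α_i gives m(x) = 6 + 2·x (degree < 2) with m(α_i) = c_i for every i, so c is indeed a codeword.


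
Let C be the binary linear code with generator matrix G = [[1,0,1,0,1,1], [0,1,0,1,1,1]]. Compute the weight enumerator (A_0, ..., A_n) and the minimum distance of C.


Weight distribution: A_0 = 1, A_4 = 3. Minimum distance d = 4.

Enumerate all 2^2 = 4 messages m ∈ F_2^2.
For each, compute codeword c = mG in F_2^6, then tally its weight.
  m = 00 → c = 000000, weight = 0.
  m = 10 → c = 101011, weight = 4.
  m = 01 → c = 010111, weight = 4.
  m = 11 → c = 111100, weight = 4.
Tally weights:
  weight 0: 1 codewords.
  weight 4: 3 codewords.
Minimum distance d = smallest w > 0 with A_w > 0 = 4.
Sanity: Σ A_w = 4 = 2^2 = 4 ✓.


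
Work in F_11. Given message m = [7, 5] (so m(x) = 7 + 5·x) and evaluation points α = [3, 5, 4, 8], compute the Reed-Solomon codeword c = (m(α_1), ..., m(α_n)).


c = [0, 10, 5, 3]

Message polynomial: m(x) = 7 + 5·x (mod 11).
For each evaluation point α_i, compute m(α_i) mod 11:
  α_1 = 3: Horner steps 5 → 0, so m(3) = 0.
  α_2 = 5: Horner steps 5 → 10, so m(5) = 10.
  α_3 = 4: Horner steps 5 → 5, so m(4) = 5.
  α_4 = 8: Horner steps 5 → 3, so m(8) = 3.
Codeword c = [0, 10, 5, 3] ∈ F_11^4.


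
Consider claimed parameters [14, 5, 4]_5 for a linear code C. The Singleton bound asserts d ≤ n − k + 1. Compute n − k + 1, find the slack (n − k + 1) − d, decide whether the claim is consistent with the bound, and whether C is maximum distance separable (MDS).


Singleton RHS = n − k + 1 = 10, slack = 6, bound satisfied, not MDS.

Singleton bound: d ≤ n − k + 1.
Here n = 14, k = 5, so n − k + 1 = 10.
Given d = 4, check d ≤ 10: YES.
Slack = (n − k + 1) − d = 6.
The code is NOT MDS (slack = 6 > 0).
Description: the claimed parameters are [14, 5, 4]_5; such a code would be non-MDS.


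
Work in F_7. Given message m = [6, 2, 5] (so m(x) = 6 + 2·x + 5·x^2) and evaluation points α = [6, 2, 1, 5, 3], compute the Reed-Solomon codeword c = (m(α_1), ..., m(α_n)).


c = [2, 2, 6, 1, 1]

Message polynomial: m(x) = 6 + 2·x + 5·x^2 (mod 7).
For each evaluation point α_i, compute m(α_i) mod 7:
  α_1 = 6: Horner steps 5 → 4 → 2, so m(6) = 2.
  α_2 = 2: Horner steps 5 → 5 → 2, so m(2) = 2.
  α_3 = 1: Horner steps 5 → 0 → 6, so m(1) = 6.
  α_4 = 5: Horner steps 5 → 6 → 1, so m(5) = 1.
  α_5 = 3: Horner steps 5 → 3 → 1, so m(3) = 1.
Codeword c = [2, 2, 6, 1, 1] ∈ F_7^5.


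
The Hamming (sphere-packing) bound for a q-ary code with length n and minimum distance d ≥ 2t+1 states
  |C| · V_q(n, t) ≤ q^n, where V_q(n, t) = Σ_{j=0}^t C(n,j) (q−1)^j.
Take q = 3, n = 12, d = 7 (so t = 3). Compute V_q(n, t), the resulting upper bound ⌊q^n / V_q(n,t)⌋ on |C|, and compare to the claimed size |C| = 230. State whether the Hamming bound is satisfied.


V_q(n, t) = 2049, q^n = 531441, Hamming bound = 259, |C| = 230 ≤ bound (satisfied).

Step 1: Compute V_q(n, t) = Σ_{j=0}^3 C(n, j) (q−1)^j.
  j = 0: C(12,0)·(2)^0 = 1·1 = 1.
  j = 1: C(12,1)·(2)^1 = 12·2 = 24.
  j = 2: C(12,2)·(2)^2 = 66·4 = 264.
  j = 3: C(12,3)·(2)^3 = 220·8 = 1760.
  V_q(n, t) = 1 + 24 + 264 + 1760 = 2049.
Step 2: q^n = 3^12 = 531441.
Step 3: Hamming bound ⌊q^n / V_q(n,t)⌋ = ⌊531441/2049⌋ = 259.
Step 4: Compare |C| = 230 to 259: satisfied.
The claimed |C| lies below the Hamming bound.


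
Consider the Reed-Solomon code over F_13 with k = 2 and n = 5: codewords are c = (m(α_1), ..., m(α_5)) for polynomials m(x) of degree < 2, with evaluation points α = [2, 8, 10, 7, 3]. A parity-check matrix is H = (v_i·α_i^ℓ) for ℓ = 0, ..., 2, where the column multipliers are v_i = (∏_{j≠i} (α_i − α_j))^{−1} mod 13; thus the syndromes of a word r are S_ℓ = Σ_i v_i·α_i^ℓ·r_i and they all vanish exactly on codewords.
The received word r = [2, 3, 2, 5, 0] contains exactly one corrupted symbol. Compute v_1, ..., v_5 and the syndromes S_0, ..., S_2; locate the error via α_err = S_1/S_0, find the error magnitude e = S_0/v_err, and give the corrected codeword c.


S = (5, 11, 6), error at position 3, error magnitude e = 3, c = [2, 3, 12, 5, 0].

Step 1: column multipliers v_i = (∏_{j≠i}(α_i − α_j))^{−1} mod 13.
  i = 1 (α = 2): (2−8)(2−10)(2−7)(2−3) = (−6)·(−8)·(−5)·(−1) = 240 ≡ 6, so v_1 = 6^{−1} = 11 (mod 13).
  i = 2 (α = 8): (8−2)(8−10)(8−7)(8−3) = 6·(−2)·1·5 = −60 ≡ 5, so v_2 = 5^{−1} = 8 (mod 13).
  i = 3 (α = 10): (10−2)(10−8)(10−7)(10−3) = 8·2·3·7 = 336 ≡ 11, so v_3 = 11^{−1} = 6 (mod 13).
  i = 4 (α = 7): (7−2)(7−8)(7−10)(7−3) = 5·(−1)·(−3)·4 = 60 ≡ 8, so v_4 = 8^{−1} = 5 (mod 13).
  i = 5 (α = 3): (3−2)(3−8)(3−10)(3−7) = 1·(−5)·(−7)·(−4) = −140 ≡ 3, so v_5 = 3^{−1} = 9 (mod 13).
  v = [11, 8, 6, 5, 9].
Step 2: syndromes of r = [2, 3, 2, 5, 0] (all sums mod 13).
  S_0 = Σ v_i r_i = 11·2 + 8·3 + 6·2 + 5·5 + 9·0 = 83 ≡ 5.
  S_1 = Σ v_i α_i r_i = 11·2·2 + 8·8·3 + 6·10·2 + 5·7·5 + 9·3·0 = 531 ≡ 11.
  α_i^2 mod 13 = [4, 12, 9, 10, 9].
  S_2 = Σ v_i α_i^2 r_i = 11·4·2 + 8·12·3 + 6·9·2 + 5·10·5 + 9·9·0 = 734 ≡ 6.
  S = (5, 11, 6) ≠ 0, so r is not a codeword (an error is present).
Step 3: locate the error. For a single error e at position i, S_ℓ = v_i·e·α_i^ℓ, so α_err = S_1/S_0.
  S_0^{−1} = 5^{−1} = 8 (mod 13), so α_err = 11·8 = 88 ≡ 10 = α_3. Error position i = 3.
  Consistency check: S_2/S_1 = 6·6 = 36 ≡ 10 = α_err ✓ (single-error assumption holds).
Step 4: error magnitude e = S_0/v_3 = S_0·∏_{j≠3}(α_3 − α_j) = 5·11 = 55 ≡ 3 (mod 13).
Step 5: correct position 3: c_3 = r_3 − e = 2 − 3 ≡ 12 (mod 13). Hence c = [2, 3, 12, 5, 0].
  Check: interpolating c through the α_i gives m(x) = 6 + 11·x (degree < 2) with m(α_i) = c_i for every i, so c is indeed a codeword.


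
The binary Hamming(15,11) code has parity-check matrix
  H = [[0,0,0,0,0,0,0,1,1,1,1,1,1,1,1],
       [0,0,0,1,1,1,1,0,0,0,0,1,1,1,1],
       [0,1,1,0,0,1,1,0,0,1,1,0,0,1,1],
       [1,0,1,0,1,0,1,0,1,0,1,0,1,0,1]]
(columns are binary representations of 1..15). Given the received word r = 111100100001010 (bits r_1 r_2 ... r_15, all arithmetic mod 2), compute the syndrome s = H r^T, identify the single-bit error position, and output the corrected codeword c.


s = (0, 0, 0, 1)^T, error position = 1, corrected codeword c = 011100100001010

Compute s = H r^T mod 2 one row at a time:
  s_1 = 0 + 0 + 0 + 0 + 1 + 0 + 1 + 0 = 2 ≡ 0 (mod 2).
  s_2 = 1 + 0 + 0 + 1 + 1 + 0 + 1 + 0 = 4 ≡ 0 (mod 2).
  s_3 = 1 + 1 + 0 + 1 + 0 + 0 + 1 + 0 = 4 ≡ 0 (mod 2).
  s_4 = 1 + 1 + 0 + 1 + 0 + 0 + 0 + 0 = 3 ≡ 1 (mod 2).
s = (0, 0, 0, 1)^T — this equals column 1 of H (binary 0001), so error is at position 1.
Correct: flip bit 1 of r = 111100100001010 to get c = 011100100001010.


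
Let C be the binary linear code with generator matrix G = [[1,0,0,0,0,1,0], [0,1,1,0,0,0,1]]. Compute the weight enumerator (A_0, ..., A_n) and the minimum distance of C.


Weight distribution: A_0 = 1, A_2 = 1, A_3 = 1, A_5 = 1. Minimum distance d = 2.

Enumerate all 2^2 = 4 messages m ∈ F_2^2.
For each, compute codeword c = mG in F_2^7, then tally its weight.
  m = 00 → c = 0000000, weight = 0.
  m = 10 → c = 1000010, weight = 2.
  m = 01 → c = 0110001, weight = 3.
  m = 11 → c = 1110011, weight = 5.
Tally weights:
  weight 0: 1 codewords.
  weight 2: 1 codewords.
  weight 3: 1 codewords.
  weight 5: 1 codewords.
Minimum distance d = smallest w > 0 with A_w > 0 = 2.
Sanity: Σ A_w = 4 = 2^2 = 4 ✓.


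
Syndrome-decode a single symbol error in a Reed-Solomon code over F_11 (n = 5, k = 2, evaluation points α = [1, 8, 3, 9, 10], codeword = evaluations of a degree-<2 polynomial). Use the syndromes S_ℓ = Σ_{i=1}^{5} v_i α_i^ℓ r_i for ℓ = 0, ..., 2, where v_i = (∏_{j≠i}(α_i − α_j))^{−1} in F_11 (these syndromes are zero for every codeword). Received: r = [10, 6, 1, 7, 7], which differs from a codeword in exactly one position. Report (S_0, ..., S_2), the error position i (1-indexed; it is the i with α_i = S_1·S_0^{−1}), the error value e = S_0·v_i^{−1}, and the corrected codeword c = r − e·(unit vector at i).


S = (2, 9, 2), error at position 5, error magnitude e = 10, c = [10, 6, 1, 7, 8].

Step 1: column multipliers v_i = (∏_{j≠i}(α_i − α_j))^{−1} mod 11.
  i = 1 (α = 1): (1−8)(1−3)(1−9)(1−10) = (−7)·(−2)·(−8)·(−9) = 1008 ≡ 7, so v_1 = 7^{−1} = 8 (mod 11).
  i = 2 (α = 8): (8−1)(8−3)(8−9)(8−10) = 7·5·(−1)·(−2) = 70 ≡ 4, so v_2 = 4^{−1} = 3 (mod 11).
  i = 3 (α = 3): (3−1)(3−8)(3−9)(3−10) = 2·(−5)·(−6)·(−7) = −420 ≡ 9, so v_3 = 9^{−1} = 5 (mod 11).
  i = 4 (α = 9): (9−1)(9−8)(9−3)(9−10) = 8·1·6·(−1) = −48 ≡ 7, so v_4 = 7^{−1} = 8 (mod 11).
  i = 5 (α = 10): (10−1)(10−8)(10−3)(10−9) = 9·2·7·1 = 126 ≡ 5, so v_5 = 5^{−1} = 9 (mod 11).
  v = [8, 3, 5, 8, 9].
Step 2: syndromes of r = [10, 6, 1, 7, 7] (all sums mod 11).
  S_0 = Σ v_i r_i = 8·10 + 3·6 + 5·1 + 8·7 + 9·7 = 222 ≡ 2.
  S_1 = Σ v_i α_i r_i = 8·1·10 + 3·8·6 + 5·3·1 + 8·9·7 + 9·10·7 = 1373 ≡ 9.
  α_i^2 mod 11 = [1, 9, 9, 4, 1].
  S_2 = Σ v_i α_i^2 r_i = 8·1·10 + 3·9·6 + 5·9·1 + 8·4·7 + 9·1·7 = 574 ≡ 2.
  S = (2, 9, 2) ≠ 0, so r is not a codeword (an error is present).
Step 3: locate the error. For a single error e at position i, S_ℓ = v_i·e·α_i^ℓ, so α_err = S_1/S_0.
  S_0^{−1} = 2^{−1} = 6 (mod 11), so α_err = 9·6 = 54 ≡ 10 = α_5. Error position i = 5.
  Consistency check: S_2/S_1 = 2·5 = 10 ≡ 10 = α_err ✓ (single-error assumption holds).
Step 4: error magnitude e = S_0/v_5 = S_0·∏_{j≠5}(α_5 − α_j) = 2·5 = 10 ≡ 10 (mod 11).
Step 5: correct position 5: c_5 = r_5 − e = 7 − 10 ≡ 8 (mod 11). Hence c = [10, 6, 1, 7, 8].
  Check: interpolating c through the α_i gives m(x) = 9 + 1·x (degree < 2) with m(α_i) = c_i for every i, so c is indeed a codeword.


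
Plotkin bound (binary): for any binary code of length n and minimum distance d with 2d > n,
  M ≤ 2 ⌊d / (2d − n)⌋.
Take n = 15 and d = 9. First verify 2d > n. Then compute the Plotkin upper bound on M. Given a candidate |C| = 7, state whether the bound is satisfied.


Plotkin bound M ≤ 6; given |C| = 7 > bound (violated).

Check applicability: 2d = 18, n = 15.
2d − n = 3 > 0, so Plotkin applies.
Compute d/(2d−n) = 9/3 ≈ 3.0000.
⌊d/(2d−n)⌋ = 3.
Plotkin bound: M ≤ 2·3 = 6.
Given |C| = 7, check: VIOLATED.
This |C| is above the Plotkin bound, so no binary code with n = 15, d = 9 and 7 codewords exists.


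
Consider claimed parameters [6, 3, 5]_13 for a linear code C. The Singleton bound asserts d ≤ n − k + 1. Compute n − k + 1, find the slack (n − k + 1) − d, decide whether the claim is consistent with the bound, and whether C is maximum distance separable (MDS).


Singleton RHS = n − k + 1 = 4, slack = -1, bound violated (no such code; not MDS).

Singleton bound: d ≤ n − k + 1.
Here n = 6, k = 3, so n − k + 1 = 4.
Given d = 5, check d ≤ 4: NO.
Slack = (n − k + 1) − d = -1.
The slack is negative: d = 5 exceeds n − k + 1 = 4 by 1, so the Singleton bound is violated and no linear [6, 3, 5]_13 code can exist. In particular it is not MDS (MDS requires d = n − k + 1 exactly).
Description: the claimed parameters are [6, 3, 5]_13; such a code would be impossible (violates the Singleton bound).


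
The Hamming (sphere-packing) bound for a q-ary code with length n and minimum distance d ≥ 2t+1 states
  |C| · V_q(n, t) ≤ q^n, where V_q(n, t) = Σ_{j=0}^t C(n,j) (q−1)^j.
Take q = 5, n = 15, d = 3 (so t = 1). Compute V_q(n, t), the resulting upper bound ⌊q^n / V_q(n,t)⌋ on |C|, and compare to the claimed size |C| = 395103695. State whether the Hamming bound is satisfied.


V_q(n, t) = 61, q^n = 30517578125, Hamming bound = 500288165, |C| = 395103695 ≤ bound (satisfied).

Step 1: Compute V_q(n, t) = Σ_{j=0}^1 C(n, j) (q−1)^j.
  j = 0: C(15,0)·(4)^0 = 1·1 = 1.
  j = 1: C(15,1)·(4)^1 = 15·4 = 60.
  V_q(n, t) = 1 + 60 = 61.
Step 2: q^n = 5^15 = 30517578125.
Step 3: Hamming bound ⌊q^n / V_q(n,t)⌋ = ⌊30517578125/61⌋ = 500288165.
Step 4: Compare |C| = 395103695 to 500288165: satisfied.
The claimed |C| lies below the Hamming bound.


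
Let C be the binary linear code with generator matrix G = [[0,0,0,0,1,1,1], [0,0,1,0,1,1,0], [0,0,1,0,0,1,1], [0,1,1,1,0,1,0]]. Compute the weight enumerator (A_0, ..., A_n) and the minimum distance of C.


Weight distribution: A_0 = 1, A_1 = 1, A_2 = 3, A_3 = 6, A_4 = 3, A_5 = 1, A_6 = 1. Minimum distance d = 1.

Enumerate all 2^4 = 16 messages m ∈ F_2^4.
For each, compute codeword c = mG in F_2^7, then tally its weight.
  m = 0000 → c = 0000000, weight = 0.
  m = 1000 → c = 0000111, weight = 3.
  m = 0100 → c = 0010110, weight = 3.
  m = 1100 → c = 0010001, weight = 2.
  m = 0010 → c = 0010011, weight = 3.
  m = 1010 → c = 0010100, weight = 2.
  m = 0110 → c = 0000101, weight = 2.
  m = 1110 → c = 0000010, weight = 1.
  m = 0001 → c = 0111010, weight = 4.
  m = 1001 → c = 0111101, weight = 5.
  m = 0101 → c = 0101100, weight = 3.
  m = 1101 → c = 0101011, weight = 4.
  m = 0011 → c = 0101001, weight = 3.
  m = 1011 → c = 0101110, weight = 4.
  m = 0111 → c = 0111111, weight = 6.
  m = 1111 → c = 0111000, weight = 3.
Tally weights:
  weight 0: 1 codewords.
  weight 1: 1 codewords.
  weight 2: 3 codewords.
  weight 3: 6 codewords.
  weight 4: 3 codewords.
  weight 5: 1 codewords.
  weight 6: 1 codewords.
Minimum distance d = smallest w > 0 with A_w > 0 = 1.
Sanity: Σ A_w = 16 = 2^4 = 16 ✓.


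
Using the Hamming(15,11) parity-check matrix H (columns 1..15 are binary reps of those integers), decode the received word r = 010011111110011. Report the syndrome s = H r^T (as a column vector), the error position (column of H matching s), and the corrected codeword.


s = (0, 1, 1, 1)^T, error position = 7, corrected codeword c = 010011011110011

Compute s = H r^T mod 2 one row at a time:
  s_1 = 1 + 1 + 1 + 1 + 0 + 0 + 1 + 1 = 6 ≡ 0 (mod 2).
  s_2 = 0 + 1 + 1 + 1 + 0 + 0 + 1 + 1 = 5 ≡ 1 (mod 2).
  s_3 = 1 + 0 + 1 + 1 + 1 + 1 + 1 + 1 = 7 ≡ 1 (mod 2).
  s_4 = 0 + 0 + 1 + 1 + 1 + 1 + 0 + 1 = 5 ≡ 1 (mod 2).
s = (0, 1, 1, 1)^T — this equals column 7 of H (binary 0111), so error is at position 7.
Correct: flip bit 7 of r = 010011111110011 to get c = 010011011110011.


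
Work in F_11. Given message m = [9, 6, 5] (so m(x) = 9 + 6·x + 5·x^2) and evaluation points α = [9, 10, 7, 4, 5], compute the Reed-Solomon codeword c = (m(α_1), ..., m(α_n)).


c = [6, 8, 10, 3, 10]

Message polynomial: m(x) = 9 + 6·x + 5·x^2 (mod 11).
For each evaluation point α_i, compute m(α_i) mod 11:
  α_1 = 9: Horner steps 5 → 7 → 6, so m(9) = 6.
  α_2 = 10: Horner steps 5 → 1 → 8, so m(10) = 8.
  α_3 = 7: Horner steps 5 → 8 → 10, so m(7) = 10.
  α_4 = 4: Horner steps 5 → 4 → 3, so m(4) = 3.
  α_5 = 5: Horner steps 5 → 9 → 10, so m(5) = 10.
Codeword c = [6, 8, 10, 3, 10] ∈ F_11^5.


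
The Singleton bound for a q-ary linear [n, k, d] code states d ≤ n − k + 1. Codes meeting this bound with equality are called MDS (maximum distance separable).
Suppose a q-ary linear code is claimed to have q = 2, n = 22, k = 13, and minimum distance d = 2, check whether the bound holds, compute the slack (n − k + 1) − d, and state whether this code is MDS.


Singleton RHS = n − k + 1 = 10, slack = 8, bound satisfied, not MDS.

Singleton bound: d ≤ n − k + 1.
Here n = 22, k = 13, so n − k + 1 = 10.
Given d = 2, check d ≤ 10: YES.
Slack = (n − k + 1) − d = 8.
The code is NOT MDS (slack = 8 > 0).
Description: the claimed parameters are [22, 13, 2]_2; such a code would be non-MDS.


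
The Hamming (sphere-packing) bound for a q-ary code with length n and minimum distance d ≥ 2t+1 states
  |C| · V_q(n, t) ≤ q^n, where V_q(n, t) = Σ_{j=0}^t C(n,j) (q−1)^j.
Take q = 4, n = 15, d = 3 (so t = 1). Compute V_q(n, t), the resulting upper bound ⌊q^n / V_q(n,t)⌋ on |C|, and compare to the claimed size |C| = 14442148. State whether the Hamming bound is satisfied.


V_q(n, t) = 46, q^n = 1073741824, Hamming bound = 23342213, |C| = 14442148 ≤ bound (satisfied).

Step 1: Compute V_q(n, t) = Σ_{j=0}^1 C(n, j) (q−1)^j.
  j = 0: C(15,0)·(3)^0 = 1·1 = 1.
  j = 1: C(15,1)·(3)^1 = 15·3 = 45.
  V_q(n, t) = 1 + 45 = 46.
Step 2: q^n = 4^15 = 1073741824.
Step 3: Hamming bound ⌊q^n / V_q(n,t)⌋ = ⌊1073741824/46⌋ = 23342213.
Step 4: Compare |C| = 14442148 to 23342213: satisfied.
The claimed |C| lies below the Hamming bound.


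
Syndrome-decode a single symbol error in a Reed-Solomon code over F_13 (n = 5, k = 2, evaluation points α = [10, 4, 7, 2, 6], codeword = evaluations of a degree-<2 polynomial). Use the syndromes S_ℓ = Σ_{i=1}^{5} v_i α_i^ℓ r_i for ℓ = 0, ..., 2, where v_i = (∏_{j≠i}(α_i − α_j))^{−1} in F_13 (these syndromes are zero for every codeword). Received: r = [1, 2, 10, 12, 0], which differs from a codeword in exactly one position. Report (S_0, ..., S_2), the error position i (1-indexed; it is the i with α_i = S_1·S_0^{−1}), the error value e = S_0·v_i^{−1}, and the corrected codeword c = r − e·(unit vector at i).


S = (8, 6, 11), error at position 2, error magnitude e = 9, c = [1, 6, 10, 12, 0].

Step 1: column multipliers v_i = (∏_{j≠i}(α_i − α_j))^{−1} mod 13.
  i = 1 (α = 10): (10−4)(10−7)(10−2)(10−6) = 6·3·8·4 = 576 ≡ 4, so v_1 = 4^{−1} = 10 (mod 13).
  i = 2 (α = 4): (4−10)(4−7)(4−2)(4−6) = (−6)·(−3)·2·(−2) = −72 ≡ 6, so v_2 = 6^{−1} = 11 (mod 13).
  i = 3 (α = 7): (7−10)(7−4)(7−2)(7−6) = (−3)·3·5·1 = −45 ≡ 7, so v_3 = 7^{−1} = 2 (mod 13).
  i = 4 (α = 2): (2−10)(2−4)(2−7)(2−6) = (−8)·(−2)·(−5)·(−4) = 320 ≡ 8, so v_4 = 8^{−1} = 5 (mod 13).
  i = 5 (α = 6): (6−10)(6−4)(6−7)(6−2) = (−4)·2·(−1)·4 = 32 ≡ 6, so v_5 = 6^{−1} = 11 (mod 13).
  v = [10, 11, 2, 5, 11].
Step 2: syndromes of r = [1, 2, 10, 12, 0] (all sums mod 13).
  S_0 = Σ v_i r_i = 10·1 + 11·2 + 2·10 + 5·12 + 11·0 = 112 ≡ 8.
  S_1 = Σ v_i α_i r_i = 10·10·1 + 11·4·2 + 2·7·10 + 5·2·12 + 11·6·0 = 448 ≡ 6.
  α_i^2 mod 13 = [9, 3, 10, 4, 10].
  S_2 = Σ v_i α_i^2 r_i = 10·9·1 + 11·3·2 + 2·10·10 + 5·4·12 + 11·10·0 = 596 ≡ 11.
  S = (8, 6, 11) ≠ 0, so r is not a codeword (an error is present).
Step 3: locate the error. For a single error e at position i, S_ℓ = v_i·e·α_i^ℓ, so α_err = S_1/S_0.
  S_0^{−1} = 8^{−1} = 5 (mod 13), so α_err = 6·5 = 30 ≡ 4 = α_2. Error position i = 2.
  Consistency check: S_2/S_1 = 11·11 = 121 ≡ 4 = α_err ✓ (single-error assumption holds).
Step 4: error magnitude e = S_0/v_2 = S_0·∏_{j≠2}(α_2 − α_j) = 8·6 = 48 ≡ 9 (mod 13).
Step 5: correct position 2: c_2 = r_2 − e = 2 − 9 ≡ 6 (mod 13). Hence c = [1, 6, 10, 12, 0].
  Check: interpolating c through the α_i gives m(x) = 5 + 10·x (degree < 2) with m(α_i) = c_i for every i, so c is indeed a codeword.


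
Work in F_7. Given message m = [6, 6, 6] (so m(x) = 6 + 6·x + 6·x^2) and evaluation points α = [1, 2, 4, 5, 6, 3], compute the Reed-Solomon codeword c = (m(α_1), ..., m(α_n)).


c = [4, 0, 0, 4, 6, 1]

Message polynomial: m(x) = 6 + 6·x + 6·x^2 (mod 7).
For each evaluation point α_i, compute m(α_i) mod 7:
  α_1 = 1: Horner steps 6 → 5 → 4, so m(1) = 4.
  α_2 = 2: Horner steps 6 → 4 → 0, so m(2) = 0.
  α_3 = 4: Horner steps 6 → 2 → 0, so m(4) = 0.
  α_4 = 5: Horner steps 6 → 1 → 4, so m(5) = 4.
  α_5 = 6: Horner steps 6 → 0 → 6, so m(6) = 6.
  α_6 = 3: Horner steps 6 → 3 → 1, so m(3) = 1.
Codeword c = [4, 0, 0, 4, 6, 1] ∈ F_7^6.


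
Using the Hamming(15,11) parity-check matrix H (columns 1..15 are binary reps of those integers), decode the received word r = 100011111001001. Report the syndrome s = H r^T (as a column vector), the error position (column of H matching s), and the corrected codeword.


s = (0, 1, 1, 1)^T, error position = 7, corrected codeword c = 100011011001001

Compute s = H r^T mod 2 one row at a time:
  s_1 = 1 + 1 + 0 + 0 + 1 + 0 + 0 + 1 = 4 ≡ 0 (mod 2).
  s_2 = 0 + 1 + 1 + 1 + 1 + 0 + 0 + 1 = 5 ≡ 1 (mod 2).
  s_3 = 0 + 0 + 1 + 1 + 0 + 0 + 0 + 1 = 3 ≡ 1 (mod 2).
  s_4 = 1 + 0 + 1 + 1 + 1 + 0 + 0 + 1 = 5 ≡ 1 (mod 2).
s = (0, 1, 1, 1)^T — this equals column 7 of H (binary 0111), so error is at position 7.
Correct: flip bit 7 of r = 100011111001001 to get c = 100011011001001.


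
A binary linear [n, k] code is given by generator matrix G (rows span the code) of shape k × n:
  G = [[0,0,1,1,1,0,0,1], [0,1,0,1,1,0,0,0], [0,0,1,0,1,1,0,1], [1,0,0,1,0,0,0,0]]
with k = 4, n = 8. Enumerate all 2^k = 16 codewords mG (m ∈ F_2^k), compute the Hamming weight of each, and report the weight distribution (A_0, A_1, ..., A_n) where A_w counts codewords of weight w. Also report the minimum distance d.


Weight distribution: A_0 = 1, A_2 = 3, A_3 = 4, A_4 = 3, A_5 = 4, A_6 = 1. Minimum distance d = 2.

Enumerate all 2^4 = 16 messages m ∈ F_2^4.
For each, compute codeword c = mG in F_2^8, then tally its weight.
  m = 0000 → c = 00000000, weight = 0.
  m = 1000 → c = 00111001, weight = 4.
  m = 0100 → c = 01011000, weight = 3.
  m = 1100 → c = 01100001, weight = 3.
  m = 0010 → c = 00101101, weight = 4.
  m = 1010 → c = 00010100, weight = 2.
  m = 0110 → c = 01110101, weight = 5.
  m = 1110 → c = 01001100, weight = 3.
  m = 0001 → c = 10010000, weight = 2.
  m = 1001 → c = 10101001, weight = 4.
  m = 0101 → c = 11001000, weight = 3.
  m = 1101 → c = 11110001, weight = 5.
  m = 0011 → c = 10111101, weight = 6.
  m = 1011 → c = 10000100, weight = 2.
  m = 0111 → c = 11100101, weight = 5.
  m = 1111 → c = 11011100, weight = 5.
Tally weights:
  weight 0: 1 codewords.
  weight 2: 3 codewords.
  weight 3: 4 codewords.
  weight 4: 3 codewords.
  weight 5: 4 codewords.
  weight 6: 1 codewords.
Minimum distance d = smallest w > 0 with A_w > 0 = 2.
Sanity: Σ A_w = 16 = 2^4 = 16 ✓.


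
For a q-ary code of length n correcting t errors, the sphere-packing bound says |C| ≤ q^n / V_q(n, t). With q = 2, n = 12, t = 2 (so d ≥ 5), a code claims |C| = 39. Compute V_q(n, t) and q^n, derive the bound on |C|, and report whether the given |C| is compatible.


V_q(n, t) = 79, q^n = 4096, Hamming bound = 51, |C| = 39 ≤ bound (satisfied).

Step 1: Compute V_q(n, t) = Σ_{j=0}^2 C(n, j) (q−1)^j.
  j = 0: C(12,0)·(1)^0 = 1·1 = 1.
  j = 1: C(12,1)·(1)^1 = 12·1 = 12.
  j = 2: C(12,2)·(1)^2 = 66·1 = 66.
  V_q(n, t) = 1 + 12 + 66 = 79.
Step 2: q^n = 2^12 = 4096.
Step 3: Hamming bound ⌊q^n / V_q(n,t)⌋ = ⌊4096/79⌋ = 51.
Step 4: Compare |C| = 39 to 51: satisfied.
The claimed |C| lies below the Hamming bound.


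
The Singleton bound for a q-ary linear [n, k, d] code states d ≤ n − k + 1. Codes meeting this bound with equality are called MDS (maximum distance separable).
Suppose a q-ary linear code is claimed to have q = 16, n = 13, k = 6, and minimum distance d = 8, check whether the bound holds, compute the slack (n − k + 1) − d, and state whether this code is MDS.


Singleton RHS = n − k + 1 = 8, slack = 0, bound satisfied, MDS.

Singleton bound: d ≤ n − k + 1.
Here n = 13, k = 6, so n − k + 1 = 8.
Given d = 8, check d ≤ 8: YES.
Slack = (n − k + 1) − d = 0.
The code is MDS (slack = 0).
Description: the claimed parameters are [13, 6, 8]_16; such a code would be MDS (meets Singleton bound).


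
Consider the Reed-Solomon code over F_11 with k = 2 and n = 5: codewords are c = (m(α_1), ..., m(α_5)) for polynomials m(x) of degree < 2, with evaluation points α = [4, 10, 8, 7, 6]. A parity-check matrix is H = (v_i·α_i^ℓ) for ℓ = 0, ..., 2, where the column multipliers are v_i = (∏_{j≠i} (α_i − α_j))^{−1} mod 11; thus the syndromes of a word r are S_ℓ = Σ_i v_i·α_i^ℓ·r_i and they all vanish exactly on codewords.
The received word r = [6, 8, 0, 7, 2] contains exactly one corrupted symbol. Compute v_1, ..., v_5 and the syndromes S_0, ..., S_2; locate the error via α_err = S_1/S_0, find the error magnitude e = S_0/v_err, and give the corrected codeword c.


S = (9, 10, 5), error at position 5, error magnitude e = 10, c = [6, 8, 0, 7, 3].

Step 1: column multipliers v_i = (∏_{j≠i}(α_i − α_j))^{−1} mod 11.
  i = 1 (α = 4): (4−10)(4−8)(4−7)(4−6) = (−6)·(−4)·(−3)·(−2) = 144 ≡ 1, so v_1 = 1^{−1} = 1 (mod 11).
  i = 2 (α = 10): (10−4)(10−8)(10−7)(10−6) = 6·2·3·4 = 144 ≡ 1, so v_2 = 1^{−1} = 1 (mod 11).
  i = 3 (α = 8): (8−4)(8−10)(8−7)(8−6) = 4·(−2)·1·2 = −16 ≡ 6, so v_3 = 6^{−1} = 2 (mod 11).
  i = 4 (α = 7): (7−4)(7−10)(7−8)(7−6) = 3·(−3)·(−1)·1 = 9 ≡ 9, so v_4 = 9^{−1} = 5 (mod 11).
  i = 5 (α = 6): (6−4)(6−10)(6−8)(6−7) = 2·(−4)·(−2)·(−1) = −16 ≡ 6, so v_5 = 6^{−1} = 2 (mod 11).
  v = [1, 1, 2, 5, 2].
Step 2: syndromes of r = [6, 8, 0, 7, 2] (all sums mod 11).
  S_0 = Σ v_i r_i = 1·6 + 1·8 + 2·0 + 5·7 + 2·2 = 53 ≡ 9.
  S_1 = Σ v_i α_i r_i = 1·4·6 + 1·10·8 + 2·8·0 + 5·7·7 + 2·6·2 = 373 ≡ 10.
  α_i^2 mod 11 = [5, 1, 9, 5, 3].
  S_2 = Σ v_i α_i^2 r_i = 1·5·6 + 1·1·8 + 2·9·0 + 5·5·7 + 2·3·2 = 225 ≡ 5.
  S = (9, 10, 5) ≠ 0, so r is not a codeword (an error is present).
Step 3: locate the error. For a single error e at position i, S_ℓ = v_i·e·α_i^ℓ, so α_err = S_1/S_0.
  S_0^{−1} = 9^{−1} = 5 (mod 11), so α_err = 10·5 = 50 ≡ 6 = α_5. Error position i = 5.
  Consistency check: S_2/S_1 = 5·10 = 50 ≡ 6 = α_err ✓ (single-error assumption holds).
Step 4: error magnitude e = S_0/v_5 = S_0·∏_{j≠5}(α_5 − α_j) = 9·6 = 54 ≡ 10 (mod 11).
Step 5: correct position 5: c_5 = r_5 − e = 2 − 10 ≡ 3 (mod 11). Hence c = [6, 8, 0, 7, 3].
  Check: interpolating c through the α_i gives m(x) = 1 + 4·x (degree < 2) with m(α_i) = c_i for every i, so c is indeed a codeword.


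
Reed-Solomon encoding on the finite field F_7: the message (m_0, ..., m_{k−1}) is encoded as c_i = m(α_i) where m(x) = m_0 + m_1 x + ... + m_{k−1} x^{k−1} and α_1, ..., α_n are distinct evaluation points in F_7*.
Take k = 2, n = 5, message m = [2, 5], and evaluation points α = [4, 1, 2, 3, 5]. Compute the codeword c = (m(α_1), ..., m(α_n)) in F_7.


c = [1, 0, 5, 3, 6]

Message polynomial: m(x) = 2 + 5·x (mod 7).
For each evaluation point α_i, compute m(α_i) mod 7:
  α_1 = 4: Horner steps 5 → 1, so m(4) = 1.
  α_2 = 1: Horner steps 5 → 0, so m(1) = 0.
  α_3 = 2: Horner steps 5 → 5, so m(2) = 5.
  α_4 = 3: Horner steps 5 → 3, so m(3) = 3.
  α_5 = 5: Horner steps 5 → 6, so m(5) = 6.
Codeword c = [1, 0, 5, 3, 6] ∈ F_7^5.


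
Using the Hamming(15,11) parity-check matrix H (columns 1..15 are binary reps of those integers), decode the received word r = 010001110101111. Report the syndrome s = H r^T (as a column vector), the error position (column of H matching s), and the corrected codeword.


s = (0, 0, 0, 1)^T, error position = 1, corrected codeword c = 110001110101111

Compute s = H r^T mod 2 one row at a time:
  s_1 = 1 + 0 + 1 + 0 + 1 + 1 + 1 + 1 = 6 ≡ 0 (mod 2).
  s_2 = 0 + 0 + 1 + 1 + 1 + 1 + 1 + 1 = 6 ≡ 0 (mod 2).
  s_3 = 1 + 0 + 1 + 1 + 1 + 0 + 1 + 1 = 6 ≡ 0 (mod 2).
  s_4 = 0 + 0 + 0 + 1 + 0 + 0 + 1 + 1 = 3 ≡ 1 (mod 2).
s = (0, 0, 0, 1)^T — this equals column 1 of H (binary 0001), so error is at position 1.
Correct: flip bit 1 of r = 010001110101111 to get c = 110001110101111.


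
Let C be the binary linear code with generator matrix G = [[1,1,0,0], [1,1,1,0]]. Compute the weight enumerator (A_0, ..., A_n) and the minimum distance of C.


Weight distribution: A_0 = 1, A_1 = 1, A_2 = 1, A_3 = 1. Minimum distance d = 1.

Enumerate all 2^2 = 4 messages m ∈ F_2^2.
For each, compute codeword c = mG in F_2^4, then tally its weight.
  m = 00 → c = 0000, weight = 0.
  m = 10 → c = 1100, weight = 2.
  m = 01 → c = 1110, weight = 3.
  m = 11 → c = 0010, weight = 1.
Tally weights:
  weight 0: 1 codewords.
  weight 1: 1 codewords.
  weight 2: 1 codewords.
  weight 3: 1 codewords.
Minimum distance d = smallest w > 0 with A_w > 0 = 1.
Sanity: Σ A_w = 4 = 2^2 = 4 ✓.


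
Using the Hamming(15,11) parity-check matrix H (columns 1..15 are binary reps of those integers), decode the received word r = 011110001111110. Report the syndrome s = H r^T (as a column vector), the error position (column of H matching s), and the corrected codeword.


s = (0, 1, 1, 1)^T, error position = 7, corrected codeword c = 011110101111110

Compute s = H r^T mod 2 one row at a time:
  s_1 = 0 + 1 + 1 + 1 + 1 + 1 + 1 + 0 = 6 ≡ 0 (mod 2).
  s_2 = 1 + 1 + 0 + 0 + 1 + 1 + 1 + 0 = 5 ≡ 1 (mod 2).
  s_3 = 1 + 1 + 0 + 0 + 1 + 1 + 1 + 0 = 5 ≡ 1 (mod 2).
  s_4 = 0 + 1 + 1 + 0 + 1 + 1 + 1 + 0 = 5 ≡ 1 (mod 2).
s = (0, 1, 1, 1)^T — this equals column 7 of H (binary 0111), so error is at position 7.
Correct: flip bit 7 of r = 011110001111110 to get c = 011110101111110.


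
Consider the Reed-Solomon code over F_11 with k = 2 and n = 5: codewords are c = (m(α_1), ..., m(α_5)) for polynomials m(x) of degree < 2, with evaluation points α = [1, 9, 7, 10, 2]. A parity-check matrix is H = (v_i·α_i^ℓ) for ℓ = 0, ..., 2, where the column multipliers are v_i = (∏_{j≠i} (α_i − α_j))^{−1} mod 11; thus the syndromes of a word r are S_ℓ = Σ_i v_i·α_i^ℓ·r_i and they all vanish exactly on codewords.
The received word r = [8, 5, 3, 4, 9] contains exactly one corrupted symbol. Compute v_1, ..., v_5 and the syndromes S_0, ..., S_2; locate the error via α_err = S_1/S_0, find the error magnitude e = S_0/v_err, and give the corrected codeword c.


S = (6, 5, 6), error at position 4, error magnitude e = 9, c = [8, 5, 3, 6, 9].

Step 1: column multipliers v_i = (∏_{j≠i}(α_i − α_j))^{−1} mod 11.
  i = 1 (α = 1): (1−9)(1−7)(1−10)(1−2) = (−8)·(−6)·(−9)·(−1) = 432 ≡ 3, so v_1 = 3^{−1} = 4 (mod 11).
  i = 2 (α = 9): (9−1)(9−7)(9−10)(9−2) = 8·2·(−1)·7 = −112 ≡ 9, so v_2 = 9^{−1} = 5 (mod 11).
  i = 3 (α = 7): (7−1)(7−9)(7−10)(7−2) = 6·(−2)·(−3)·5 = 180 ≡ 4, so v_3 = 4^{−1} = 3 (mod 11).
  i = 4 (α = 10): (10−1)(10−9)(10−7)(10−2) = 9·1·3·8 = 216 ≡ 7, so v_4 = 7^{−1} = 8 (mod 11).
  i = 5 (α = 2): (2−1)(2−9)(2−7)(2−10) = 1·(−7)·(−5)·(−8) = −280 ≡ 6, so v_5 = 6^{−1} = 2 (mod 11).
  v = [4, 5, 3, 8, 2].
Step 2: syndromes of r = [8, 5, 3, 4, 9] (all sums mod 11).
  S_0 = Σ v_i r_i = 4·8 + 5·5 + 3·3 + 8·4 + 2·9 = 116 ≡ 6.
  S_1 = Σ v_i α_i r_i = 4·1·8 + 5·9·5 + 3·7·3 + 8·10·4 + 2·2·9 = 676 ≡ 5.
  α_i^2 mod 11 = [1, 4, 5, 1, 4].
  S_2 = Σ v_i α_i^2 r_i = 4·1·8 + 5·4·5 + 3·5·3 + 8·1·4 + 2·4·9 = 281 ≡ 6.
  S = (6, 5, 6) ≠ 0, so r is not a codeword (an error is present).
Step 3: locate the error. For a single error e at position i, S_ℓ = v_i·e·α_i^ℓ, so α_err = S_1/S_0.
  S_0^{−1} = 6^{−1} = 2 (mod 11), so α_err = 5·2 = 10 ≡ 10 = α_4. Error position i = 4.
  Consistency check: S_2/S_1 = 6·9 = 54 ≡ 10 = α_err ✓ (single-error assumption holds).
Step 4: error magnitude e = S_0/v_4 = S_0·∏_{j≠4}(α_4 − α_j) = 6·7 = 42 ≡ 9 (mod 11).
Step 5: correct position 4: c_4 = r_4 − e = 4 − 9 ≡ 6 (mod 11). Hence c = [8, 5, 3, 6, 9].
  Check: interpolating c through the α_i gives m(x) = 7 + 1·x (degree < 2) with m(α_i) = c_i for every i, so c is indeed a codeword.


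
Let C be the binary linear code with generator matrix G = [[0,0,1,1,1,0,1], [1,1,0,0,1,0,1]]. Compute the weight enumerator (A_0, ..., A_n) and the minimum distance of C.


Weight distribution: A_0 = 1, A_4 = 3. Minimum distance d = 4.

Enumerate all 2^2 = 4 messages m ∈ F_2^2.
For each, compute codeword c = mG in F_2^7, then tally its weight.
  m = 00 → c = 0000000, weight = 0.
  m = 10 → c = 0011101, weight = 4.
  m = 01 → c = 1100101, weight = 4.
  m = 11 → c = 1111000, weight = 4.
Tally weights:
  weight 0: 1 codewords.
  weight 4: 3 codewords.
Minimum distance d = smallest w > 0 with A_w > 0 = 4.
Sanity: Σ A_w = 4 = 2^2 = 4 ✓.


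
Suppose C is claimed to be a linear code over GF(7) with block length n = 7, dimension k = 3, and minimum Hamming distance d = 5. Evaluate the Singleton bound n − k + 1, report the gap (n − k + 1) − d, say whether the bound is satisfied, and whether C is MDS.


Singleton RHS = n − k + 1 = 5, slack = 0, bound satisfied, MDS.

Singleton bound: d ≤ n − k + 1.
Here n = 7, k = 3, so n − k + 1 = 5.
Given d = 5, check d ≤ 5: YES.
Slack = (n − k + 1) − d = 0.
The code is MDS (slack = 0).
Description: the claimed parameters are [7, 3, 5]_7; such a code would be MDS (meets Singleton bound).


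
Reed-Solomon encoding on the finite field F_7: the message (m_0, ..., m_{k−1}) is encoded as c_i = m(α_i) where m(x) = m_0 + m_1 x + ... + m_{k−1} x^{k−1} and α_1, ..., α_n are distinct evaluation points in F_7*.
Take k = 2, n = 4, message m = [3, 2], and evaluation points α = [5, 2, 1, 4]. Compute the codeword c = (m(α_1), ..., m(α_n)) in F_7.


c = [6, 0, 5, 4]

Message polynomial: m(x) = 3 + 2·x (mod 7).
For each evaluation point α_i, compute m(α_i) mod 7:
  α_1 = 5: Horner steps 2 → 6, so m(5) = 6.
  α_2 = 2: Horner steps 2 → 0, so m(2) = 0.
  α_3 = 1: Horner steps 2 → 5, so m(1) = 5.
  α_4 = 4: Horner steps 2 → 4, so m(4) = 4.
Codeword c = [6, 0, 5, 4] ∈ F_7^4.


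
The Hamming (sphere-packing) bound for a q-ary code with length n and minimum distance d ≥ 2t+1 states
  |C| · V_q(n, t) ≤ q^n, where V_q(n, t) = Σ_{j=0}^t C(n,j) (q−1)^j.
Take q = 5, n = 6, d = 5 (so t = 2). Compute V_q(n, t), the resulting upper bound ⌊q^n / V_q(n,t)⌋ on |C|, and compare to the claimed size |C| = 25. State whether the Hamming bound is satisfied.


V_q(n, t) = 265, q^n = 15625, Hamming bound = 58, |C| = 25 ≤ bound (satisfied).

Step 1: Compute V_q(n, t) = Σ_{j=0}^2 C(n, j) (q−1)^j.
  j = 0: C(6,0)·(4)^0 = 1·1 = 1.
  j = 1: C(6,1)·(4)^1 = 6·4 = 24.
  j = 2: C(6,2)·(4)^2 = 15·16 = 240.
  V_q(n, t) = 1 + 24 + 240 = 265.
Step 2: q^n = 5^6 = 15625.
Step 3: Hamming bound ⌊q^n / V_q(n,t)⌋ = ⌊15625/265⌋ = 58.
Step 4: Compare |C| = 25 to 58: satisfied.
The claimed |C| lies below the Hamming bound.


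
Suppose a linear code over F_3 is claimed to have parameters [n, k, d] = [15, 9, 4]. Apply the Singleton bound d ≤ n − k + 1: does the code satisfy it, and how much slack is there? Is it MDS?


Singleton RHS = n − k + 1 = 7, slack = 3, bound satisfied, not MDS.

Singleton bound: d ≤ n − k + 1.
Here n = 15, k = 9, so n − k + 1 = 7.
Given d = 4, check d ≤ 7: YES.
Slack = (n − k + 1) − d = 3.
The code is NOT MDS (slack = 3 > 0).
Description: the claimed parameters are [15, 9, 4]_3; such a code would be non-MDS.


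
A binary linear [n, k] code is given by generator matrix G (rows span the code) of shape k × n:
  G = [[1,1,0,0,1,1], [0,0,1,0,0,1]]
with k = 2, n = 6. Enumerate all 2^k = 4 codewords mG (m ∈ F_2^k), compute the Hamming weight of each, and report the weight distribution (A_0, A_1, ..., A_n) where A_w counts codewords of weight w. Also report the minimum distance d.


Weight distribution: A_0 = 1, A_2 = 1, A_4 = 2. Minimum distance d = 2.

Enumerate all 2^2 = 4 messages m ∈ F_2^2.
For each, compute codeword c = mG in F_2^6, then tally its weight.
  m = 00 → c = 000000, weight = 0.
  m = 10 → c = 110011, weight = 4.
  m = 01 → c = 001001, weight = 2.
  m = 11 → c = 111010, weight = 4.
Tally weights:
  weight 0: 1 codewords.
  weight 2: 1 codewords.
  weight 4: 2 codewords.
Minimum distance d = smallest w > 0 with A_w > 0 = 2.
Sanity: Σ A_w = 4 = 2^2 = 4 ✓.
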